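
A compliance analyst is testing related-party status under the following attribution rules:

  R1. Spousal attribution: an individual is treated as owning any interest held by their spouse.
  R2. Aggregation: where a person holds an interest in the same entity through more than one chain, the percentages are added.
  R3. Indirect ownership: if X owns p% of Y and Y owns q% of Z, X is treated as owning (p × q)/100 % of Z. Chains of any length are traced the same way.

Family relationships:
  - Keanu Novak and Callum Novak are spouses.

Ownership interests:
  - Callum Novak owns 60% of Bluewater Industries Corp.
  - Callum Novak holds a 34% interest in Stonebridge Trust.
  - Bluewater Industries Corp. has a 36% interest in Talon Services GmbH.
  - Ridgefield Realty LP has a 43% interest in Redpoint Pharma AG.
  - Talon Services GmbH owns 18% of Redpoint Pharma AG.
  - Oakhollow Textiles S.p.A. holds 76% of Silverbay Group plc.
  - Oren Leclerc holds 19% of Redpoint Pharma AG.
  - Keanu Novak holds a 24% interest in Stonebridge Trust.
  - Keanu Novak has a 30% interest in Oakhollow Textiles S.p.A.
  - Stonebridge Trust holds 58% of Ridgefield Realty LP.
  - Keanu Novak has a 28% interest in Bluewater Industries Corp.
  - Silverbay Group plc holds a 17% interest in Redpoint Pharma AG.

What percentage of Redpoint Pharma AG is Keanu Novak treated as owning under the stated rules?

24.0436%

By spousal attribution (R1), Keanu Novak is treated as also owning Callum Novak's interest in Stonebridge Trust, giving 24% + 34% = 58%.
By spousal attribution (R1), Keanu Novak is treated as also owning Callum Novak's interest in Bluewater Industries Corp, giving 28% + 60% = 88%.
Chain via Oakhollow Textiles S.p.A. → Silverbay Group plc (R3): 30% × 76% × 17% = 3.876% of Redpoint Pharma AG.
Chain via Stonebridge Trust → Ridgefield Realty LP (R3): 58% × 58% × 43% = 14.4652% of Redpoint Pharma AG.
Chain via Bluewater Industries Corp. → Talon Services GmbH (R3): 88% × 36% × 18% = 5.7024% of Redpoint Pharma AG.
Aggregating (R2): 3.876% + 14.4652% + 5.7024% = 24.0436%.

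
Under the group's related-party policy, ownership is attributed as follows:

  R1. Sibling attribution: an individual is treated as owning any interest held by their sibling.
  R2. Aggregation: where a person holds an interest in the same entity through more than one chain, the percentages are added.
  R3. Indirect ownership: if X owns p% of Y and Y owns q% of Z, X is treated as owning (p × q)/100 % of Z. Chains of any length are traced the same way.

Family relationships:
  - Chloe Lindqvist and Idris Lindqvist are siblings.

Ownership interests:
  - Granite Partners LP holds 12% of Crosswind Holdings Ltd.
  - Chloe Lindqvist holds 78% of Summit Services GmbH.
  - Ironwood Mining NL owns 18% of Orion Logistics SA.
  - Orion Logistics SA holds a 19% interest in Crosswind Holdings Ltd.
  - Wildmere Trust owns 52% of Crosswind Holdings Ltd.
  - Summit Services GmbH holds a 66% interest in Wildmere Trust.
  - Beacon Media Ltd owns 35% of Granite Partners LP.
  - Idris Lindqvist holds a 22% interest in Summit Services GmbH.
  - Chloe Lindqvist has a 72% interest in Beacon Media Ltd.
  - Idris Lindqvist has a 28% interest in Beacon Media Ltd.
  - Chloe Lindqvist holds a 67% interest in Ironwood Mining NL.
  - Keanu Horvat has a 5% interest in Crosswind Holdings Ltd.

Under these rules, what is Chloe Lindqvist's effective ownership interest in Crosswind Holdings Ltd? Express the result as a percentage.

40.8114%

By sibling attribution (R1), Chloe Lindqvist is treated as also owning Idris Lindqvist's interest in Summit Services GmbH, giving 78% + 22% = 100%.
By sibling attribution (R1), Chloe Lindqvist is treated as also owning Idris Lindqvist's interest in Beacon Media Ltd, giving 72% + 28% = 100%.
Chain via Summit Services GmbH → Wildmere Trust (R3): 100% × 66% × 52% = 34.32% of Crosswind Holdings Ltd.
Chain via Ironwood Mining NL → Orion Logistics SA (R3): 67% × 18% × 19% = 2.2914% of Crosswind Holdings Ltd.
Chain via Beacon Media Ltd → Granite Partners LP (R3): 100% × 35% × 12% = 4.2% of Crosswind Holdings Ltd.
Aggregating (R2): 34.32% + 2.2914% + 4.2% = 40.8114%.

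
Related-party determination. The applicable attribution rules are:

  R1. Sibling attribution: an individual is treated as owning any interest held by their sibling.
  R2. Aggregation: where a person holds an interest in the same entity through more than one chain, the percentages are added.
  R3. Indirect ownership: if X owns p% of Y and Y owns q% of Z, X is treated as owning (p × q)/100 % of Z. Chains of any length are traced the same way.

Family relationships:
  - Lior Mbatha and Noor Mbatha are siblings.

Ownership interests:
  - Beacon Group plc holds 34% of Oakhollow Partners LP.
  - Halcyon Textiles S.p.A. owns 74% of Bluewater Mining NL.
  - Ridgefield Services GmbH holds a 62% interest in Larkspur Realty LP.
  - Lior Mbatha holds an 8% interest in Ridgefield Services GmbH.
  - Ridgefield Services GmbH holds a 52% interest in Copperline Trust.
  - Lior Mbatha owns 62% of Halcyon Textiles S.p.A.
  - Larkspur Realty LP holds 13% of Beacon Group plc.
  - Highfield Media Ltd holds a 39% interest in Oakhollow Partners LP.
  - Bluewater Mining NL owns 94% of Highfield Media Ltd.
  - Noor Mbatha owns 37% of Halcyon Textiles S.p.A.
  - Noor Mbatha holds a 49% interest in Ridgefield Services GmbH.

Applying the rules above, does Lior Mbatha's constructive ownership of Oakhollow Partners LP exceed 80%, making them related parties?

No

By sibling attribution (R1), Lior Mbatha is treated as also owning Noor Mbatha's interest in Ridgefield Services GmbH, giving 8% + 49% = 57%.
By sibling attribution (R1), Lior Mbatha is treated as also owning Noor Mbatha's interest in Halcyon Textiles S.p.A, giving 62% + 37% = 99%.
Chain via Ridgefield Services GmbH → Larkspur Realty LP → Beacon Group plc (R3): 57% × 62% × 13% × 34% = 1.562028% of Oakhollow Partners LP.
Chain via Halcyon Textiles S.p.A. → Bluewater Mining NL → Highfield Media Ltd (R3): 99% × 74% × 94% × 39% = 26.857116% of Oakhollow Partners LP.
Aggregating (R2): 1.562028% + 26.857116% = 28.419144%.
28.419144% does not exceed the 80% threshold, so Lior is not a related party to Oakhollow Partners LP.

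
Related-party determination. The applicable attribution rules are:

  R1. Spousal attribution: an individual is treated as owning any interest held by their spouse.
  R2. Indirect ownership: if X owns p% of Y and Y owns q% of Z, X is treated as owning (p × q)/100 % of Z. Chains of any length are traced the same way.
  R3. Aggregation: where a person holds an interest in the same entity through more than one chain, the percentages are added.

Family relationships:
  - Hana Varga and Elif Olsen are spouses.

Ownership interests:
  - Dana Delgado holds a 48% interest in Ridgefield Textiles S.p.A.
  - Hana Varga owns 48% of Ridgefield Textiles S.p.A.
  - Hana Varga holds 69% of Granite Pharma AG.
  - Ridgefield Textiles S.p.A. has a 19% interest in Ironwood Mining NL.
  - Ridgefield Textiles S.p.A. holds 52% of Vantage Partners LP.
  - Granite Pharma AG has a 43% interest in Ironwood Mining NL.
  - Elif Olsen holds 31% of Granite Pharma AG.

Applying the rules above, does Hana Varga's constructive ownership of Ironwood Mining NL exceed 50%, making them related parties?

Yes

By spousal attribution (R1), Hana Varga is treated as also owning Elif Olsen's interest in Granite Pharma AG, giving 69% + 31% = 100%.
Chain via Granite Pharma AG (R2): 100% × 43% = 43% of Ironwood Mining NL.
Chain via Ridgefield Textiles S.p.A. (R2): 48% × 19% = 9.12% of Ironwood Mining NL.
Aggregating (R3): 43% + 9.12% = 52.12%.
52.12% exceeds the 50% threshold, so Hana is a related party to Ironwood Mining NL.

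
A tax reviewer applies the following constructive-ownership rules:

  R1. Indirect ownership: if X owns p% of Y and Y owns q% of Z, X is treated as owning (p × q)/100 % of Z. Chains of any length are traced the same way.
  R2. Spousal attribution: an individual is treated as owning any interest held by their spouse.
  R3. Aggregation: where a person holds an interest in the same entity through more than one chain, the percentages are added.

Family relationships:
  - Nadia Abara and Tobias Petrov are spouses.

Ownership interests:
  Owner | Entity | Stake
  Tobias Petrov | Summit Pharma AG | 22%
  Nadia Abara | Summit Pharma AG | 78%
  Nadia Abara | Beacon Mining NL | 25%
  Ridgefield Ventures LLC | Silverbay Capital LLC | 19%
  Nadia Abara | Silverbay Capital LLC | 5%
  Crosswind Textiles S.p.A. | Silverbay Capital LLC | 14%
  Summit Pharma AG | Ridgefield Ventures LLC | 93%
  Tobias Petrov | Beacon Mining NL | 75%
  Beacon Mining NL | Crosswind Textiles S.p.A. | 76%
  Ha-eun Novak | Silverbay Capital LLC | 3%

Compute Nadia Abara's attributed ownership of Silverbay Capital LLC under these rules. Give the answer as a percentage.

33.31%

By spousal attribution (R2), Nadia Abara is treated as also owning Tobias Petrov's interest in Summit Pharma AG, giving 78% + 22% = 100%.
By spousal attribution (R2), Nadia Abara is treated as also owning Tobias Petrov's interest in Beacon Mining NL, giving 25% + 75% = 100%.
Chain via Summit Pharma AG → Ridgefield Ventures LLC (R1): 100% × 93% × 19% = 17.67% of Silverbay Capital LLC.
Chain via Beacon Mining NL → Crosswind Textiles S.p.A. (R1): 100% × 76% × 14% = 10.64% of Silverbay Capital LLC.
Direct interest in Silverbay Capital LLC: 5%.
Aggregating (R3): 17.67% + 10.64% + 5% = 33.31%.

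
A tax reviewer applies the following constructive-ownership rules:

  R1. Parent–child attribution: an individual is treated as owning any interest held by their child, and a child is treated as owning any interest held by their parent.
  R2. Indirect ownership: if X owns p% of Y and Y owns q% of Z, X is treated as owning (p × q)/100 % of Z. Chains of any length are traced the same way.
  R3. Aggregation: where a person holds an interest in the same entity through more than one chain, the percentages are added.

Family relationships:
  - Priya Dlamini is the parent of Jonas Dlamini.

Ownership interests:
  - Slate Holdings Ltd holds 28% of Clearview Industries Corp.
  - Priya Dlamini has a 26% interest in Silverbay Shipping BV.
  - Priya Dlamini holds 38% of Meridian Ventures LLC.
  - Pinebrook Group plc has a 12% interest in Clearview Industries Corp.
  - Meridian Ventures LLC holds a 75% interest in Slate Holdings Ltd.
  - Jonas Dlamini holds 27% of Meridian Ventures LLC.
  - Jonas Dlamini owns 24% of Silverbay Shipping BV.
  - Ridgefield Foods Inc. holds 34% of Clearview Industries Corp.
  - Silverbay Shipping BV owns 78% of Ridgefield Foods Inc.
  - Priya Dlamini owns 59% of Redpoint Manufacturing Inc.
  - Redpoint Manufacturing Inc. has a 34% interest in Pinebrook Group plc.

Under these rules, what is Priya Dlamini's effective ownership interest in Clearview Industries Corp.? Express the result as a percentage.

29.3172%

By parent–child attribution (R1), Priya Dlamini is treated as also owning Jonas Dlamini's interest in Meridian Ventures LLC, giving 38% + 27% = 65%.
By parent–child attribution (R1), Priya Dlamini is treated as also owning Jonas Dlamini's interest in Silverbay Shipping BV, giving 26% + 24% = 50%.
Chain via Meridian Ventures LLC → Slate Holdings Ltd (R2): 65% × 75% × 28% = 13.65% of Clearview Industries Corp.
Chain via Redpoint Manufacturing Inc. → Pinebrook Group plc (R2): 59% × 34% × 12% = 2.4072% of Clearview Industries Corp.
Chain via Silverbay Shipping BV → Ridgefield Foods Inc. (R2): 50% × 78% × 34% = 13.26% of Clearview Industries Corp.
Aggregating (R3): 13.65% + 2.4072% + 13.26% = 29.3172%.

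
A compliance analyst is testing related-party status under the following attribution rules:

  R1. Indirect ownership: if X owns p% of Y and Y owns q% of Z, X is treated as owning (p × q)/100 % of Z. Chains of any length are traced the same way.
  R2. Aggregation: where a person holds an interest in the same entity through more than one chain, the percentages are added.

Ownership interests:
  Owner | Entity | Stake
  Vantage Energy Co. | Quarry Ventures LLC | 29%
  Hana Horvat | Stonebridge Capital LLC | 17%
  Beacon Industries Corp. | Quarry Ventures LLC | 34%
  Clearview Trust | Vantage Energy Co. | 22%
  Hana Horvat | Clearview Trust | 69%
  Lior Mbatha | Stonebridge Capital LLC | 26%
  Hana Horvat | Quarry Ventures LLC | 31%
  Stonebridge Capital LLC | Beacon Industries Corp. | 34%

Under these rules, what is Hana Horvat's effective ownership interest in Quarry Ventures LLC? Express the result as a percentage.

37.3674%

Chain via Stonebridge Capital LLC → Beacon Industries Corp. (R1): 17% × 34% × 34% = 1.9652% of Quarry Ventures LLC.
Chain via Clearview Trust → Vantage Energy Co. (R1): 69% × 22% × 29% = 4.4022% of Quarry Ventures LLC.
Direct interest in Quarry Ventures LLC: 31%.
Aggregating (R2): 1.9652% + 4.4022% + 31% = 37.3674%.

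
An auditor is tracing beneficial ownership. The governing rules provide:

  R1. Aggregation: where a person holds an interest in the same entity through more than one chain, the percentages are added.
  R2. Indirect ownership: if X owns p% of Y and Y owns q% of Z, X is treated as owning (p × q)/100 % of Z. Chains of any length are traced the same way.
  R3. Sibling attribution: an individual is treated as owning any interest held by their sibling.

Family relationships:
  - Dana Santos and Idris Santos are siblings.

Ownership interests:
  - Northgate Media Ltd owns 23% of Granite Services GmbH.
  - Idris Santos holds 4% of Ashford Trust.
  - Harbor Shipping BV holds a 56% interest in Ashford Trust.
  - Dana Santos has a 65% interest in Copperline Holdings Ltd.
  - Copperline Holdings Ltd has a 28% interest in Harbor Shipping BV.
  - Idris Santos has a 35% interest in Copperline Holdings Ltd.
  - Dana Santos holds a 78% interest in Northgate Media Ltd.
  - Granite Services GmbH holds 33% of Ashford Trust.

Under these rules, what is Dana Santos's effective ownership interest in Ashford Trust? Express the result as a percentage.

By sibling attribution (R3), Dana Santos is treated as also owning Idris Santos's interest in Copperline Holdings Ltd, giving 65% + 35% = 100%.
By sibling attribution (R3), Dana Santos is treated as owning Idris Santos's 4% interest in Ashford Trust.
Chain via Northgate Media Ltd → Granite Services GmbH (R2): 78% × 23% × 33% = 5.9202% of Ashford Trust.
Chain via Copperline Holdings Ltd → Harbor Shipping BV (R2): 100% × 28% × 56% = 15.68% of Ashford Trust.
Direct interest in Ashford Trust: 4%.
Aggregating (R1): 5.9202% + 15.68% + 4% = 25.6002%.

25.6002%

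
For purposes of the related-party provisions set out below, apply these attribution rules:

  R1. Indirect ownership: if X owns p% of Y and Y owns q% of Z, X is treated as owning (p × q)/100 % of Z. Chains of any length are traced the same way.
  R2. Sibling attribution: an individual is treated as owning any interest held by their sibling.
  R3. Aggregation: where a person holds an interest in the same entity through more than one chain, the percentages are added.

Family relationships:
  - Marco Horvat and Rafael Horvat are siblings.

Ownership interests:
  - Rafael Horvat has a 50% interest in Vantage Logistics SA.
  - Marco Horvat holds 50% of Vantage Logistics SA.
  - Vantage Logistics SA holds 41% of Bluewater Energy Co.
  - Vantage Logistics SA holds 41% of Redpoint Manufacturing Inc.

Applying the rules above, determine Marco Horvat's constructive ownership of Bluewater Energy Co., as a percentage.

41%

By sibling attribution (R2), Marco Horvat is treated as also owning Rafael Horvat's interest in Vantage Logistics SA, giving 50% + 50% = 100%.
Chain via Vantage Logistics SA (R1): 100% × 41% = 41% of Bluewater Energy Co.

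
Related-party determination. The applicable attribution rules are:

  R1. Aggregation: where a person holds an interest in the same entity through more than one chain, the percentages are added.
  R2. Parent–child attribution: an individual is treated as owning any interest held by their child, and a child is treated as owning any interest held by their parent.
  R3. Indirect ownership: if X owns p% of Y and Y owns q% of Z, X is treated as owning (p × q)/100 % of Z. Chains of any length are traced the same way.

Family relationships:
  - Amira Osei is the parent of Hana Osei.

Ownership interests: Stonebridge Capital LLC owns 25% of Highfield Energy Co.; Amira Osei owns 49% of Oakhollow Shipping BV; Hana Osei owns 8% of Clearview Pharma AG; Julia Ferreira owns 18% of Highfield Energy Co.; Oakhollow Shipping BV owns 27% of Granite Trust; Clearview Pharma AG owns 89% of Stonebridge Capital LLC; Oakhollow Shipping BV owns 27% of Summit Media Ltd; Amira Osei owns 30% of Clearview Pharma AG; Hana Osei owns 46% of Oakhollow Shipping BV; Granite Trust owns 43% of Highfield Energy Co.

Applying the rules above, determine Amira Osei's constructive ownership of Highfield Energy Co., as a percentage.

19.4845%

By parent–child attribution (R2), Amira Osei is treated as also owning Hana Osei's interest in Oakhollow Shipping BV, giving 49% + 46% = 95%.
By parent–child attribution (R2), Amira Osei is treated as also owning Hana Osei's interest in Clearview Pharma AG, giving 30% + 8% = 38%.
Chain via Oakhollow Shipping BV → Granite Trust (R3): 95% × 27% × 43% = 11.0295% of Highfield Energy Co.
Chain via Clearview Pharma AG → Stonebridge Capital LLC (R3): 38% × 89% × 25% = 8.455% of Highfield Energy Co.
Aggregating (R1): 11.0295% + 8.455% = 19.4845%.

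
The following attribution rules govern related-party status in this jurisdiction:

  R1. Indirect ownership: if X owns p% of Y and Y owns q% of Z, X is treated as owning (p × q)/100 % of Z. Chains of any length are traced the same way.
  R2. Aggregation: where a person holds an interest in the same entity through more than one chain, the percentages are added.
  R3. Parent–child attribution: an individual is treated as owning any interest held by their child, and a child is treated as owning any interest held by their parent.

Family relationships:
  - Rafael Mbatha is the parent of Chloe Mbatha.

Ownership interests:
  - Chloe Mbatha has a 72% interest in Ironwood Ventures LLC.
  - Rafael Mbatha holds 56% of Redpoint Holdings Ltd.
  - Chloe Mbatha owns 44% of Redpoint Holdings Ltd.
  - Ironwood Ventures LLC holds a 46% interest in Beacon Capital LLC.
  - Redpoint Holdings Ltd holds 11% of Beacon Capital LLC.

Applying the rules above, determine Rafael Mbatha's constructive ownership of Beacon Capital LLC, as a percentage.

44.12%

By parent–child attribution (R3), Rafael Mbatha is treated as also owning Chloe Mbatha's interest in Redpoint Holdings Ltd, giving 56% + 44% = 100%.
By parent–child attribution (R3), Rafael Mbatha is treated as owning Chloe Mbatha's 72% interest in Ironwood Ventures LLC.
Chain via Redpoint Holdings Ltd (R1): 100% × 11% = 11% of Beacon Capital LLC.
Chain via Ironwood Ventures LLC (R1): 72% × 46% = 33.12% of Beacon Capital LLC.
Aggregating (R2): 11% + 33.12% = 44.12%.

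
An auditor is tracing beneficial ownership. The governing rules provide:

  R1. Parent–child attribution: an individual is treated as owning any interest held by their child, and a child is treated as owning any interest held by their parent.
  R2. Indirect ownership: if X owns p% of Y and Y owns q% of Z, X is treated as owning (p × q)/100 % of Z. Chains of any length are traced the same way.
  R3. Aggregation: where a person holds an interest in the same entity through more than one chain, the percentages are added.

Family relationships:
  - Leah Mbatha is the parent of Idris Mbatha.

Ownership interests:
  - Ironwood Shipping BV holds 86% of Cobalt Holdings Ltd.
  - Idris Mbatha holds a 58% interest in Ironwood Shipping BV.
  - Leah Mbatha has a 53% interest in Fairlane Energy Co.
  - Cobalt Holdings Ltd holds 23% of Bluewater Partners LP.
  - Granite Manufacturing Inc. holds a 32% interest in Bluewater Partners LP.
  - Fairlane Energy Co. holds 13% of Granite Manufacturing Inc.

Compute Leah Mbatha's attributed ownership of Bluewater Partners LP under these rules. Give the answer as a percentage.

13.6772%

By parent–child attribution (R1), Leah Mbatha is treated as owning Idris Mbatha's 58% interest in Ironwood Shipping BV.
Chain via Fairlane Energy Co. → Granite Manufacturing Inc. (R2): 53% × 13% × 32% = 2.2048% of Bluewater Partners LP.
Chain via Ironwood Shipping BV → Cobalt Holdings Ltd (R2): 58% × 86% × 23% = 11.4724% of Bluewater Partners LP.
Aggregating (R3): 2.2048% + 11.4724% = 13.6772%.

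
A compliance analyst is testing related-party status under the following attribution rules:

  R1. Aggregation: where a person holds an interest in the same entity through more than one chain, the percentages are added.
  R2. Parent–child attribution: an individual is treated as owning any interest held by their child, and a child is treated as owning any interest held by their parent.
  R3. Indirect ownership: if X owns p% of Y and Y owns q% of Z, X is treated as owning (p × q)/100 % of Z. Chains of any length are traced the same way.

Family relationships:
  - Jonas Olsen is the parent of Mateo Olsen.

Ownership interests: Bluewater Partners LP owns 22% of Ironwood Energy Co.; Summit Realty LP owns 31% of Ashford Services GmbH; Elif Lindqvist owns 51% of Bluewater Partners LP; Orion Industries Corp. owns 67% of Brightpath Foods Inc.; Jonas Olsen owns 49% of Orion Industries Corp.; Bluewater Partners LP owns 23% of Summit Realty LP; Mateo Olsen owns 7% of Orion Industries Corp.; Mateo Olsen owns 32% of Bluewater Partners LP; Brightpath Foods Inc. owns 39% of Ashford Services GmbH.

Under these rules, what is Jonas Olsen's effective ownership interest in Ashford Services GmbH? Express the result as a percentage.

By parent–child attribution (R2), Jonas Olsen is treated as also owning Mateo Olsen's interest in Orion Industries Corp, giving 49% + 7% = 56%.
By parent–child attribution (R2), Jonas Olsen is treated as owning Mateo Olsen's 32% interest in Bluewater Partners LP.
Chain via Orion Industries Corp. → Brightpath Foods Inc. (R3): 56% × 67% × 39% = 14.6328% of Ashford Services GmbH.
Chain via Bluewater Partners LP → Summit Realty LP (R3): 32% × 23% × 31% = 2.2816% of Ashford Services GmbH.
Aggregating (R1): 14.6328% + 2.2816% = 16.9144%.

16.9144%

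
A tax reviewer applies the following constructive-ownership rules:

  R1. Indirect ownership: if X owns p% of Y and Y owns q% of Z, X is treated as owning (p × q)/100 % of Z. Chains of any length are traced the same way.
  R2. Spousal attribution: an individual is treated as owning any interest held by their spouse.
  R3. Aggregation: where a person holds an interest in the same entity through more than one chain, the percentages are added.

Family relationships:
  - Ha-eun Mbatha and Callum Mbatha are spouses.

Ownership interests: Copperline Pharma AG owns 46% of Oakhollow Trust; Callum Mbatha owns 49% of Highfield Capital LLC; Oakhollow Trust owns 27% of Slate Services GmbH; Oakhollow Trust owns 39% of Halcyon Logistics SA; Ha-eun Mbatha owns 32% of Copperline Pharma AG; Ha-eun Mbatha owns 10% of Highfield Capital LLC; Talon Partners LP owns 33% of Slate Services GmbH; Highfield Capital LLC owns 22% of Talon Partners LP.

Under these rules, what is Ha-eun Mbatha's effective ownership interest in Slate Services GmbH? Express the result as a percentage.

By spousal attribution (R2), Ha-eun Mbatha is treated as also owning Callum Mbatha's interest in Highfield Capital LLC, giving 10% + 49% = 59%.
Chain via Highfield Capital LLC → Talon Partners LP (R1): 59% × 22% × 33% = 4.2834% of Slate Services GmbH.
Chain via Copperline Pharma AG → Oakhollow Trust (R1): 32% × 46% × 27% = 3.9744% of Slate Services GmbH.
Aggregating (R3): 4.2834% + 3.9744% = 8.2578%.

8.2578%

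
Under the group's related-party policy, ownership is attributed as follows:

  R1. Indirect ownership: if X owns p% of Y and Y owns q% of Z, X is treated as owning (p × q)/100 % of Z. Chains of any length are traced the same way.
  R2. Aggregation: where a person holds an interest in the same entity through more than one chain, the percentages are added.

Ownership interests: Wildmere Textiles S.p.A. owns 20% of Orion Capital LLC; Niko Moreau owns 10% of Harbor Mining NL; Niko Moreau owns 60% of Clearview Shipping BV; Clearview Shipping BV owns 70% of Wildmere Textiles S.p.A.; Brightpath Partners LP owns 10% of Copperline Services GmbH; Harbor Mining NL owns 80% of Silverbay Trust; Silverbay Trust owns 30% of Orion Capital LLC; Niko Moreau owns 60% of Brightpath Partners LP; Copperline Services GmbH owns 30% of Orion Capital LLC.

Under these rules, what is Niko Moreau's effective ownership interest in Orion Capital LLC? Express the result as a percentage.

Chain via Brightpath Partners LP → Copperline Services GmbH (R1): 60% × 10% × 30% = 1.8% of Orion Capital LLC.
Chain via Harbor Mining NL → Silverbay Trust (R1): 10% × 80% × 30% = 2.4% of Orion Capital LLC.
Chain via Clearview Shipping BV → Wildmere Textiles S.p.A. (R1): 60% × 70% × 20% = 8.4% of Orion Capital LLC.
Aggregating (R2): 1.8% + 2.4% + 8.4% = 12.6%.

12.6%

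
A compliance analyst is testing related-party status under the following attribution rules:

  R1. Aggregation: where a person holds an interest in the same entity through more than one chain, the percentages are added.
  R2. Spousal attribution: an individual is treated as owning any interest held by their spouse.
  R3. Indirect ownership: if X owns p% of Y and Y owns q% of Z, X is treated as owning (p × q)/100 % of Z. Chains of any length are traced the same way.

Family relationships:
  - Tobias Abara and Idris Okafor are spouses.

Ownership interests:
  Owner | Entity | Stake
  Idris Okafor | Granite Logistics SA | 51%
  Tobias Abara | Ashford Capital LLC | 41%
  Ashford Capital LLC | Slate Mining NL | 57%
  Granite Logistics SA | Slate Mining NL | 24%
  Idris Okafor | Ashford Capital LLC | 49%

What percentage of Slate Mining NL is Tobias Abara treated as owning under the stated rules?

By spousal attribution (R2), Tobias Abara is treated as also owning Idris Okafor's interest in Ashford Capital LLC, giving 41% + 49% = 90%.
By spousal attribution (R2), Tobias Abara is treated as owning Idris Okafor's 51% interest in Granite Logistics SA.
Chain via Ashford Capital LLC (R3): 90% × 57% = 51.3% of Slate Mining NL.
Chain via Granite Logistics SA (R3): 51% × 24% = 12.24% of Slate Mining NL.
Aggregating (R1): 51.3% + 12.24% = 63.54%.

63.54%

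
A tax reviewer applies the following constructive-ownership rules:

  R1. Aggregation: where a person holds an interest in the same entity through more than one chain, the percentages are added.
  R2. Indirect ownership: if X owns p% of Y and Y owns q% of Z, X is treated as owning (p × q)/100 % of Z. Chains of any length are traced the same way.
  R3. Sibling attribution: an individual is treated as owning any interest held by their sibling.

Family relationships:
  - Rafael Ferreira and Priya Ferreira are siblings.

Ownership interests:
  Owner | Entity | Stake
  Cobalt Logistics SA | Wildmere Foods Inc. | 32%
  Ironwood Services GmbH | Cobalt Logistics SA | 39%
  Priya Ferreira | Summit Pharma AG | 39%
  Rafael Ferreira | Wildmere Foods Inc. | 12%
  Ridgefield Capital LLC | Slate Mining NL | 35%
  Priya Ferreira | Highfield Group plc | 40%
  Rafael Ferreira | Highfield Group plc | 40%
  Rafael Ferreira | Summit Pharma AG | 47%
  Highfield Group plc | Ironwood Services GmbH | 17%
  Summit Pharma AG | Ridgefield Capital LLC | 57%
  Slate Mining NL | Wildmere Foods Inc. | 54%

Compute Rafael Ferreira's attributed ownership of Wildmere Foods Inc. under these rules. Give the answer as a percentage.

By sibling attribution (R3), Rafael Ferreira is treated as also owning Priya Ferreira's interest in Highfield Group plc, giving 40% + 40% = 80%.
By sibling attribution (R3), Rafael Ferreira is treated as also owning Priya Ferreira's interest in Summit Pharma AG, giving 47% + 39% = 86%.
Chain via Highfield Group plc → Ironwood Services GmbH → Cobalt Logistics SA (R2): 80% × 17% × 39% × 32% = 1.69728% of Wildmere Foods Inc.
Chain via Summit Pharma AG → Ridgefield Capital LLC → Slate Mining NL (R2): 86% × 57% × 35% × 54% = 9.26478% of Wildmere Foods Inc.
Direct interest in Wildmere Foods Inc: 12%.
Aggregating (R1): 1.69728% + 9.26478% + 12% = 22.96206%.

22.96206%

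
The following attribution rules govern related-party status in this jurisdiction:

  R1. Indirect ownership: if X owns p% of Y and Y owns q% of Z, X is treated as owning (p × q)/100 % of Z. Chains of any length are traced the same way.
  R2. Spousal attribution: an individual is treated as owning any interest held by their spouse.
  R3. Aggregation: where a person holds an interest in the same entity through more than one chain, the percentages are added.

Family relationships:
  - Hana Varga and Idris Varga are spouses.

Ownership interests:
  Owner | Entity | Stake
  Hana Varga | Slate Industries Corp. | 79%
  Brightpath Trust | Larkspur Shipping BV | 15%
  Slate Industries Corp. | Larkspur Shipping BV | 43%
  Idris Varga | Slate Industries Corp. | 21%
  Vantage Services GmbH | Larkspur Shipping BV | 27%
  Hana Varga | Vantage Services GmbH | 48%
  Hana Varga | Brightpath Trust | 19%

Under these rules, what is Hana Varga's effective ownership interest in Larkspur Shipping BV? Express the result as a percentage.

58.81%

By spousal attribution (R2), Hana Varga is treated as also owning Idris Varga's interest in Slate Industries Corp, giving 79% + 21% = 100%.
Chain via Brightpath Trust (R1): 19% × 15% = 2.85% of Larkspur Shipping BV.
Chain via Slate Industries Corp. (R1): 100% × 43% = 43% of Larkspur Shipping BV.
Chain via Vantage Services GmbH (R1): 48% × 27% = 12.96% of Larkspur Shipping BV.
Aggregating (R3): 2.85% + 43% + 12.96% = 58.81%.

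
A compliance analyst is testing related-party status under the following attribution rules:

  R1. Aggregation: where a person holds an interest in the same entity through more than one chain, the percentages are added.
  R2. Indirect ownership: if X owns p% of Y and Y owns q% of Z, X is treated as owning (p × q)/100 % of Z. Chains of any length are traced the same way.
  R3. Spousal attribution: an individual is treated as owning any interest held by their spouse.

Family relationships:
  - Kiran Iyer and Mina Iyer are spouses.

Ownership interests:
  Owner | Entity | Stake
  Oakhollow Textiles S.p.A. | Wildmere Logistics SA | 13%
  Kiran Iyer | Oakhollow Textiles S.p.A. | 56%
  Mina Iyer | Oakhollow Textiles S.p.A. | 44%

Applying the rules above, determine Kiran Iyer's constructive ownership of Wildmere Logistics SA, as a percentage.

13%

By spousal attribution (R3), Kiran Iyer is treated as also owning Mina Iyer's interest in Oakhollow Textiles S.p.A, giving 56% + 44% = 100%.
Chain via Oakhollow Textiles S.p.A. (R2): 100% × 13% = 13% of Wildmere Logistics SA.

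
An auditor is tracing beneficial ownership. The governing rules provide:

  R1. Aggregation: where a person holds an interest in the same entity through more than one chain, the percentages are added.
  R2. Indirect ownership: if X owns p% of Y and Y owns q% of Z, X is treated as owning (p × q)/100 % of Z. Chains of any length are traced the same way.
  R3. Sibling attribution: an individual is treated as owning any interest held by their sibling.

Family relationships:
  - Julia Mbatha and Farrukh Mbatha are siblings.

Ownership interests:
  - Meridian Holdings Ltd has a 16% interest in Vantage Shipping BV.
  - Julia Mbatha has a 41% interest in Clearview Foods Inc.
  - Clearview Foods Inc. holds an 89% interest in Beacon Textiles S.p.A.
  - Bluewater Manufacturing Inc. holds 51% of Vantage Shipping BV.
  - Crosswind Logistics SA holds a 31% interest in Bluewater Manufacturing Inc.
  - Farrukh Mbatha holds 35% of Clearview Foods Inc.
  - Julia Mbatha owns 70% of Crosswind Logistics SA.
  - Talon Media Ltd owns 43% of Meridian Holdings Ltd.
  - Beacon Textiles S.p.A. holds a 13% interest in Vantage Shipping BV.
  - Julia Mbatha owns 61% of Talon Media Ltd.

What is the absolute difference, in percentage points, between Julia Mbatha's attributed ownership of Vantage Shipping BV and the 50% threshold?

25.943

By sibling attribution (R3), Julia Mbatha is treated as also owning Farrukh Mbatha's interest in Clearview Foods Inc, giving 41% + 35% = 76%.
Chain via Clearview Foods Inc. → Beacon Textiles S.p.A. (R2): 76% × 89% × 13% = 8.7932% of Vantage Shipping BV.
Chain via Crosswind Logistics SA → Bluewater Manufacturing Inc. (R2): 70% × 31% × 51% = 11.067% of Vantage Shipping BV.
Chain via Talon Media Ltd → Meridian Holdings Ltd (R2): 61% × 43% × 16% = 4.1968% of Vantage Shipping BV.
Aggregating (R1): 8.7932% + 11.067% + 4.1968% = 24.057%.
24.057% falls short of the 50% threshold by 25.943 percentage points.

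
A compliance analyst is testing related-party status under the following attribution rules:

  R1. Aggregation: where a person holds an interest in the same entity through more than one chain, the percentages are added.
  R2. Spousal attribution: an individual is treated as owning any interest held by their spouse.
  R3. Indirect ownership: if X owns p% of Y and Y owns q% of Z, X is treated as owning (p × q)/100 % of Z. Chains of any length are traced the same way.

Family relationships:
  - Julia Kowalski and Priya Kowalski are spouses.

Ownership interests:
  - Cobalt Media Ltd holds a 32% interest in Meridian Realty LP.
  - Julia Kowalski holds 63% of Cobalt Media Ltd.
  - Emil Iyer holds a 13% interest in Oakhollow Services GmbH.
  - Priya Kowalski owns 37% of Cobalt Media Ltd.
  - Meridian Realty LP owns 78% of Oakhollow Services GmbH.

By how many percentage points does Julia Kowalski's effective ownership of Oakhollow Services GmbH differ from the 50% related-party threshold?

25.04

By spousal attribution (R2), Julia Kowalski is treated as also owning Priya Kowalski's interest in Cobalt Media Ltd, giving 63% + 37% = 100%.
Chain via Cobalt Media Ltd → Meridian Realty LP (R3): 100% × 32% × 78% = 24.96% of Oakhollow Services GmbH.
24.96% falls short of the 50% threshold by 25.04 percentage points.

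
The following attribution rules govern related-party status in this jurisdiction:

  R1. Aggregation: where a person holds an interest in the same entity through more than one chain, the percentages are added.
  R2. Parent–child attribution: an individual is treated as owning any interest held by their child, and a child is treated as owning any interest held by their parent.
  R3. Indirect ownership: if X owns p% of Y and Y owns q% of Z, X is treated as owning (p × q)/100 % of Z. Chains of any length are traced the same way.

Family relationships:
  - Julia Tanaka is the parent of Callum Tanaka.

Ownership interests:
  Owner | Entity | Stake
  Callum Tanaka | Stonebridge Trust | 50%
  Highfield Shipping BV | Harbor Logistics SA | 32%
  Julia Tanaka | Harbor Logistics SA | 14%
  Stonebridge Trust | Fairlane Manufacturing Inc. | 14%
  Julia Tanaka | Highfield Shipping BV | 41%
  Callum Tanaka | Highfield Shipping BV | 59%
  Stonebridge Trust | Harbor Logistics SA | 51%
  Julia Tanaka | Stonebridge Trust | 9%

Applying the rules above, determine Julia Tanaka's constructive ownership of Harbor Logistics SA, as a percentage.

By parent–child attribution (R2), Julia Tanaka is treated as also owning Callum Tanaka's interest in Stonebridge Trust, giving 9% + 50% = 59%.
By parent–child attribution (R2), Julia Tanaka is treated as also owning Callum Tanaka's interest in Highfield Shipping BV, giving 41% + 59% = 100%.
Chain via Stonebridge Trust (R3): 59% × 51% = 30.09% of Harbor Logistics SA.
Chain via Highfield Shipping BV (R3): 100% × 32% = 32% of Harbor Logistics SA.
Direct interest in Harbor Logistics SA: 14%.
Aggregating (R1): 30.09% + 32% + 14% = 76.09%.

76.09%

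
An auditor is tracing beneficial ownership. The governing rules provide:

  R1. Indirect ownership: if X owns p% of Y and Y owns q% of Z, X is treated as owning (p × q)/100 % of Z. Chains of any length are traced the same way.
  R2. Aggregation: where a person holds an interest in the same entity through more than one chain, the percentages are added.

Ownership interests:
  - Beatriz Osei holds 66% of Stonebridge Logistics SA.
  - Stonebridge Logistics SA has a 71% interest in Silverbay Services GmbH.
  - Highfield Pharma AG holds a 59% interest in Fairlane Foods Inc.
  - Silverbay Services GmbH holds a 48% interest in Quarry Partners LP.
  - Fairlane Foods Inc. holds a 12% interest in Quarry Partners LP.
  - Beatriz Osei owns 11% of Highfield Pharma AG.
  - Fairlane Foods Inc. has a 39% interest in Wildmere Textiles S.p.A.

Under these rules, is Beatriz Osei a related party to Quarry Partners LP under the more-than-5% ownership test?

Chain via Stonebridge Logistics SA → Silverbay Services GmbH (R1): 66% × 71% × 48% = 22.4928% of Quarry Partners LP.
Chain via Highfield Pharma AG → Fairlane Foods Inc. (R1): 11% × 59% × 12% = 0.7788% of Quarry Partners LP.
Aggregating (R2): 22.4928% + 0.7788% = 23.2716%.
23.2716% exceeds the 5% threshold, so Beatriz is a related party to Quarry Partners LP.

Yes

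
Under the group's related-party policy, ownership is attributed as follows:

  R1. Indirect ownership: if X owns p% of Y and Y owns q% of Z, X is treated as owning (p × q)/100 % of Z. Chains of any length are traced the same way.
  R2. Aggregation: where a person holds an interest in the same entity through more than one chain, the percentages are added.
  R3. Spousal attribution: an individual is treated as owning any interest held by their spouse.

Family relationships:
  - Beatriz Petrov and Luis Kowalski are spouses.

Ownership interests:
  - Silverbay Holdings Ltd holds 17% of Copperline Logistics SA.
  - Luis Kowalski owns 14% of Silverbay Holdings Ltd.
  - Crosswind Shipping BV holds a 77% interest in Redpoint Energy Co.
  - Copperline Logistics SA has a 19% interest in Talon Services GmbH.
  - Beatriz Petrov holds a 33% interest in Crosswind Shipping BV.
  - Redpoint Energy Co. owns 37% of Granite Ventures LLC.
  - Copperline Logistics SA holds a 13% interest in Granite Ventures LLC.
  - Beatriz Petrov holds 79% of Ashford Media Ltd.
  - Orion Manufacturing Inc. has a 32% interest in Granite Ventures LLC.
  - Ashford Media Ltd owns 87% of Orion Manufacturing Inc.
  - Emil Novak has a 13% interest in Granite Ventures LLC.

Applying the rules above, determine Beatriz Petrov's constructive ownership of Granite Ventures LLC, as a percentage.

By spousal attribution (R3), Beatriz Petrov is treated as owning Luis Kowalski's 14% interest in Silverbay Holdings Ltd.
Chain via Crosswind Shipping BV → Redpoint Energy Co. (R1): 33% × 77% × 37% = 9.4017% of Granite Ventures LLC.
Chain via Ashford Media Ltd → Orion Manufacturing Inc. (R1): 79% × 87% × 32% = 21.9936% of Granite Ventures LLC.
Chain via Silverbay Holdings Ltd → Copperline Logistics SA (R1): 14% × 17% × 13% = 0.3094% of Granite Ventures LLC.
Aggregating (R2): 9.4017% + 21.9936% + 0.3094% = 31.7047%.

31.7047%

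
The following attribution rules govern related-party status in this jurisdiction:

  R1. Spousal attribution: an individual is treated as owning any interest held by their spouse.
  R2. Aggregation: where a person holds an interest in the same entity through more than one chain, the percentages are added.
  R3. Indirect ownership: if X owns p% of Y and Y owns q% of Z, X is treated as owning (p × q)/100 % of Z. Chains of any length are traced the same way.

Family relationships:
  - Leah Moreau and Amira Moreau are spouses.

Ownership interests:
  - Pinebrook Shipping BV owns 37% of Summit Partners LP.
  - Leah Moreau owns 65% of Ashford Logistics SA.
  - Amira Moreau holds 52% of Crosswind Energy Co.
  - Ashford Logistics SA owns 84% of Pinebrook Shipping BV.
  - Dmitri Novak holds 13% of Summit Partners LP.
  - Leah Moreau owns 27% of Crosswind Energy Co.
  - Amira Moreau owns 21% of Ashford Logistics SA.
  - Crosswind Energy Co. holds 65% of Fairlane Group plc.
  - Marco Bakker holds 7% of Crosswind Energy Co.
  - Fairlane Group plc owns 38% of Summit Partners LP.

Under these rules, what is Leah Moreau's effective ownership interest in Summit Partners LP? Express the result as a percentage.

46.2418%

By spousal attribution (R1), Leah Moreau is treated as also owning Amira Moreau's interest in Crosswind Energy Co, giving 27% + 52% = 79%.
By spousal attribution (R1), Leah Moreau is treated as also owning Amira Moreau's interest in Ashford Logistics SA, giving 65% + 21% = 86%.
Chain via Crosswind Energy Co. → Fairlane Group plc (R3): 79% × 65% × 38% = 19.513% of Summit Partners LP.
Chain via Ashford Logistics SA → Pinebrook Shipping BV (R3): 86% × 84% × 37% = 26.7288% of Summit Partners LP.
Aggregating (R2): 19.513% + 26.7288% = 46.2418%.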